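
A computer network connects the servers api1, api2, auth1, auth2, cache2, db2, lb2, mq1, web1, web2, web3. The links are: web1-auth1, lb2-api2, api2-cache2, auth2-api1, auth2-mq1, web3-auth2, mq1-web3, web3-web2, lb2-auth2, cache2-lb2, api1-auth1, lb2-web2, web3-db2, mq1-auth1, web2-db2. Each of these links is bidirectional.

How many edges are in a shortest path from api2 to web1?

Distance 0: api2.
Distance 1: cache2, lb2.
Distance 2: auth2, web2.
Distance 3: api1, db2, mq1, web3.
Distance 4: auth1.
Distance 5: web1 — contains web1.

5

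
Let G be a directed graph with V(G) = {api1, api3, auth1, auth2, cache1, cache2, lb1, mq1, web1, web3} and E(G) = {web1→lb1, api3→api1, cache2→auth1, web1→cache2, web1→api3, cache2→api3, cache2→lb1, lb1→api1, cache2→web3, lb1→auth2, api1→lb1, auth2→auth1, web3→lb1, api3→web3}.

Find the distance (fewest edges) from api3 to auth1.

4

Distance 0: api3.
Distance 1: api1, web3.
Distance 2: lb1.
Distance 3: auth2.
Distance 4: auth1 — contains auth1.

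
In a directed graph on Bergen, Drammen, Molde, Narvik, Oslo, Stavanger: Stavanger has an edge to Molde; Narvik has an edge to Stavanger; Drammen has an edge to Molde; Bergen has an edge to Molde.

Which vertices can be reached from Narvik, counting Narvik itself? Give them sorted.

Molde, Narvik, Stavanger

Start at Narvik.
Its neighbours: Stavanger.
Then their neighbours: Molde.
Nothing further is reachable.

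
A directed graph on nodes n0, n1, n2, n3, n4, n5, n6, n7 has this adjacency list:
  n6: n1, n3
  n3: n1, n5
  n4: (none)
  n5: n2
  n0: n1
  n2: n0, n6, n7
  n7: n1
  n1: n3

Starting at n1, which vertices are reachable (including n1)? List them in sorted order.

n0, n1, n2, n3, n5, n6, n7

Start at n1.
Its neighbours: n3.
Then their neighbours: n5.
Then next layer: n2.
Then next layer: n0, n6, n7.
Nothing further is reachable.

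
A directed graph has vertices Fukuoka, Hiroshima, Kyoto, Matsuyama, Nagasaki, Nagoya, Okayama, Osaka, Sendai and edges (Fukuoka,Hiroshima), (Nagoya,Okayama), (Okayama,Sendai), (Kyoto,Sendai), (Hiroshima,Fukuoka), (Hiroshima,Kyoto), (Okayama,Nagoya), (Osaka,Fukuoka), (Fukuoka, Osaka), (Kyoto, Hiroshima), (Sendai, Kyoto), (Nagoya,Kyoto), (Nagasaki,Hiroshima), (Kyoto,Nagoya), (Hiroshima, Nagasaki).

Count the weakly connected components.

From Fukuoka: component {Fukuoka, Hiroshima, Kyoto, Nagasaki, Nagoya, Okayama, Osaka, Sendai}.
From Matsuyama: component {Matsuyama}.
That's 2 components.

2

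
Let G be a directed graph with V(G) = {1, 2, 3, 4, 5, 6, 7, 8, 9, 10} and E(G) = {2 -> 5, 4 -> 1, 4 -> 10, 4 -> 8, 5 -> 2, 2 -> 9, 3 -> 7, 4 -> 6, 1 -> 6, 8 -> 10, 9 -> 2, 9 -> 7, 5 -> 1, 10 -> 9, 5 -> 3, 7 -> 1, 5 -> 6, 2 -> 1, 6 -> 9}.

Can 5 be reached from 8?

Yes

Explore from 8.
Distance 1: reach 10.
Distance 2: reach 9.
Distance 3: reach 2, 7.
Distance 4: reach 1, 5.
Found 5.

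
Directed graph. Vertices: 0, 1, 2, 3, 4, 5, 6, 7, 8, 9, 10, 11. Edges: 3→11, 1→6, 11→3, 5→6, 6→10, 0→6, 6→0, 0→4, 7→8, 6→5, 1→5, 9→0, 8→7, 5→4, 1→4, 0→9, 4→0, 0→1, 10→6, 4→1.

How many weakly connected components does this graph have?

From 0: component {0, 1, 4, 5, 6, 9, 10}.
From 2: component {2}.
From 3: component {3, 11}.
From 7: component {7, 8}.
That's 4 components.

4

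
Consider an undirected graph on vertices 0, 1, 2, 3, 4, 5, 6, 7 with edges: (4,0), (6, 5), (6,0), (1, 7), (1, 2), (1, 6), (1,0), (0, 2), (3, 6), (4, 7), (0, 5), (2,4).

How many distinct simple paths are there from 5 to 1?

12

5–0–1
5–0–2–1
5–0–2–4–7–1
5–0–4–2–1
5–0–4–7–1
5–0–6–1
5–6–0–1
5–6–0–2–1
5–6–0–2–4–7–1
5–6–0–4–2–1
5–6–0–4–7–1
5–6–1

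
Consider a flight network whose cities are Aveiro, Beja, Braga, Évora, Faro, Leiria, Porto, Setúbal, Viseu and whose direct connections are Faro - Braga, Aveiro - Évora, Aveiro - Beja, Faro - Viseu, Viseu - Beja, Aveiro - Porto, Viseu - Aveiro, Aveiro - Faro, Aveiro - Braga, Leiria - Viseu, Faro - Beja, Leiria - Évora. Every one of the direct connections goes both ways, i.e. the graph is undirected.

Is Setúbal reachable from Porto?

Explore from Porto.
Distance 1: reach Aveiro.
Distance 2: reach Beja, Braga, Évora, Faro, Viseu.
Distance 3: reach Leiria.
The search is exhausted without reaching Setúbal; it lies in a different component.

No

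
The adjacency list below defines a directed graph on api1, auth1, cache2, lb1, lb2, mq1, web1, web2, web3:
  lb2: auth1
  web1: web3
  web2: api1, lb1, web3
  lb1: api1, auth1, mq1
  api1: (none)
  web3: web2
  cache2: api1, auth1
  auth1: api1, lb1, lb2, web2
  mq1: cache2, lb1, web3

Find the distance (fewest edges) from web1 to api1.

Distance 0: web1.
Distance 1: web3.
Distance 2: web2.
Distance 3: api1, lb1 — contains api1.

3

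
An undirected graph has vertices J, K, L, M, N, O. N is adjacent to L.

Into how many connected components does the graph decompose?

5

From J: component {J}.
From K: component {K}.
From L: component {L, N}.
From M: component {M}.
From O: component {O}.
That's 5 components.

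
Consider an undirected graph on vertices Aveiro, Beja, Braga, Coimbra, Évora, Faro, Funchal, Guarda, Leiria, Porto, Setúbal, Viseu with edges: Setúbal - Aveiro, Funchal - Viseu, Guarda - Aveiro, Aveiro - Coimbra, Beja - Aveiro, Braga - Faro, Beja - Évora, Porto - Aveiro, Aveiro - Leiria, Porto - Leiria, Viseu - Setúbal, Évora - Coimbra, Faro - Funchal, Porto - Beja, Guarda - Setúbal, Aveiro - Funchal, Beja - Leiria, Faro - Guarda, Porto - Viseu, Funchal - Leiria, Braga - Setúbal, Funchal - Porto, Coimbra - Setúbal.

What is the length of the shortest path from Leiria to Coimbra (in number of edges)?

2

Distance 0: Leiria.
Distance 1: Aveiro, Beja, Funchal, Porto.
Distance 2: Coimbra, Évora, Faro, Guarda, Setúbal, Viseu — contains Coimbra.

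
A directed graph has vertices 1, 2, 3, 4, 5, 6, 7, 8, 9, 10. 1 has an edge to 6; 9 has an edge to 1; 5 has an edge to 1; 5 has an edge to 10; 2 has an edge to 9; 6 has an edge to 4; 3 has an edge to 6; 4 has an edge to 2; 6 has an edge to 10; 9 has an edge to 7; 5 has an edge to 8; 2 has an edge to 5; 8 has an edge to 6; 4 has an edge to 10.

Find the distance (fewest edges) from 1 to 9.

Distance 0: 1.
Distance 1: 6.
Distance 2: 4, 10.
Distance 3: 2.
Distance 4: 5, 9 — contains 9.

4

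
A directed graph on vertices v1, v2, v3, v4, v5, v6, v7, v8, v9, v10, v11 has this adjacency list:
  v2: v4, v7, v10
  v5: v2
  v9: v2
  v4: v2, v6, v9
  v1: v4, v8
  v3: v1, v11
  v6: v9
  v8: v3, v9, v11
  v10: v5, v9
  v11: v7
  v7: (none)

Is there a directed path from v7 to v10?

No

v7 has no outgoing edges, so nothing is reachable from it.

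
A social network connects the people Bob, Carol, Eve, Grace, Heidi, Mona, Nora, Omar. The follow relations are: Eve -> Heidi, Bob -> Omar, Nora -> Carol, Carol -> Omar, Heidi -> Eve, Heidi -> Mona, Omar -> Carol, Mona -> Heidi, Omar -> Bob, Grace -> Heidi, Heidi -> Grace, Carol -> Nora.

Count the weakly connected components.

From Bob: component {Bob, Carol, Nora, Omar}.
From Eve: component {Eve, Grace, Heidi, Mona}.
That's 2 components.

2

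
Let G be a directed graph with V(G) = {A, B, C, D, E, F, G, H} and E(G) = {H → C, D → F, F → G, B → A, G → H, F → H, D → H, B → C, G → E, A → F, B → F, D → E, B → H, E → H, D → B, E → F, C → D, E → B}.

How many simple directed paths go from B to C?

B→A→F→G→E→H→C
B→A→F→G→H→C
B→A→F→H→C
B→C
B→F→G→E→H→C
B→F→G→H→C
B→F→H→C
B→H→C

8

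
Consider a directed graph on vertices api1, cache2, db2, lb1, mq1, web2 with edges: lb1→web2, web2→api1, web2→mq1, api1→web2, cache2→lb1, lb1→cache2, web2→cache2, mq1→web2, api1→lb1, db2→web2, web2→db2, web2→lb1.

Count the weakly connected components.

From api1: component {api1, cache2, db2, lb1, mq1, web2}.
That's 1 component.

1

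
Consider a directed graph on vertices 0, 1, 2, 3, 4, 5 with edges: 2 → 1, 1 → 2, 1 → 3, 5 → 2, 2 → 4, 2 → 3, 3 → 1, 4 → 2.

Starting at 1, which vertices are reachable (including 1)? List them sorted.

Start at 1.
Its neighbours: 2, 3.
Then their neighbours: 4.
Nothing further is reachable.

1, 2, 3, 4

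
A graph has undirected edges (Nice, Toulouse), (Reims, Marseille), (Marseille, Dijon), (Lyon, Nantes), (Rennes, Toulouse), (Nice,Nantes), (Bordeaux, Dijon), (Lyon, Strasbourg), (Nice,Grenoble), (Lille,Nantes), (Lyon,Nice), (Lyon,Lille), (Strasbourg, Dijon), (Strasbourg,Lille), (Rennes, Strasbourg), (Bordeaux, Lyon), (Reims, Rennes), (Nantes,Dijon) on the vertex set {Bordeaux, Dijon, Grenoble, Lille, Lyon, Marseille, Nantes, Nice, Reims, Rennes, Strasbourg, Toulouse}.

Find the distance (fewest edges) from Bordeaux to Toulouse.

3

Distance 0: Bordeaux.
Distance 1: Dijon, Lyon.
Distance 2: Lille, Marseille, Nantes, Nice, Strasbourg.
Distance 3: Grenoble, Reims, Rennes, Toulouse — contains Toulouse.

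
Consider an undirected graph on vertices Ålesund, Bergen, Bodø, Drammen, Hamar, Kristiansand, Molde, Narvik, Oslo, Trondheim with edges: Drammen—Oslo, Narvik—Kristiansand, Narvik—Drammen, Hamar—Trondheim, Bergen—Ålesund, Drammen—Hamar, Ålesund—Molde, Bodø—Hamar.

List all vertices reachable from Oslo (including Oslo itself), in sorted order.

Start at Oslo.
Its neighbours: Drammen.
Then their neighbours: Hamar, Narvik.
Then next layer: Bodø, Kristiansand, Trondheim.
Nothing further is reachable.

Bodø, Drammen, Hamar, Kristiansand, Narvik, Oslo, Trondheim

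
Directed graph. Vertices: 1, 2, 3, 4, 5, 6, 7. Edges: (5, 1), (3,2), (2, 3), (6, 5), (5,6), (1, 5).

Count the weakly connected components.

4

From 1: component {1, 5, 6}.
From 2: component {2, 3}.
From 4: component {4}.
From 7: component {7}.
That's 4 components.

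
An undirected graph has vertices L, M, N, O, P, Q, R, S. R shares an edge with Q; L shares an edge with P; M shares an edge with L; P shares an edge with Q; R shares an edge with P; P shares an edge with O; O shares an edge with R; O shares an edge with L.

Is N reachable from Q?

Explore from Q.
Distance 1: reach P, R.
Distance 2: reach L, O.
Distance 3: reach M.
The search is exhausted without reaching N; it lies in a different component.

No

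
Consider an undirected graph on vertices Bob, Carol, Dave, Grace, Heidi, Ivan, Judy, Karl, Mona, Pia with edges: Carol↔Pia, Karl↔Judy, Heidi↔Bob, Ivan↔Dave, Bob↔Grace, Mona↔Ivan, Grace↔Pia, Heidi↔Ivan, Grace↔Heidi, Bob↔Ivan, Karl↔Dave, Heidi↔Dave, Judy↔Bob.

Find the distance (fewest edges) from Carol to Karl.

Distance 0: Carol.
Distance 1: Pia.
Distance 2: Grace.
Distance 3: Bob, Heidi.
Distance 4: Dave, Ivan, Judy.
Distance 5: Karl, Mona — contains Karl.

5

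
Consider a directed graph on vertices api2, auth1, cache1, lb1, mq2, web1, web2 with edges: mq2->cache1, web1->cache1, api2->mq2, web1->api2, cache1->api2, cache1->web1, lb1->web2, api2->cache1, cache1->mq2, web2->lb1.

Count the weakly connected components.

3

From api2: component {api2, cache1, mq2, web1}.
From auth1: component {auth1}.
From lb1: component {lb1, web2}.
That's 3 components.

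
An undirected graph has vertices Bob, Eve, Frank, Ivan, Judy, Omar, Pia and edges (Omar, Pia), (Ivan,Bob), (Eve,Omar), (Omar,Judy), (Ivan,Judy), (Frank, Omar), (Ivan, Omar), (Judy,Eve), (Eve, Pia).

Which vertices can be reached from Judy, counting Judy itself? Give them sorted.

Bob, Eve, Frank, Ivan, Judy, Omar, Pia

Start at Judy.
Its neighbours: Eve, Ivan, Omar.
Then their neighbours: Bob, Frank, Pia.
Every vertex is now reached.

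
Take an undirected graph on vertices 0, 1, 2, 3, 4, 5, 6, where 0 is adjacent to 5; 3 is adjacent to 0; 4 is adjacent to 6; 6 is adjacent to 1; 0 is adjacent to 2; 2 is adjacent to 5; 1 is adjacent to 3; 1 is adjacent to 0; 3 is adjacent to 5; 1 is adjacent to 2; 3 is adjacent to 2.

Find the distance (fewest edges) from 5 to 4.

Distance 0: 5.
Distance 1: 0, 2, 3.
Distance 2: 1.
Distance 3: 6.
Distance 4: 4 — contains 4.

4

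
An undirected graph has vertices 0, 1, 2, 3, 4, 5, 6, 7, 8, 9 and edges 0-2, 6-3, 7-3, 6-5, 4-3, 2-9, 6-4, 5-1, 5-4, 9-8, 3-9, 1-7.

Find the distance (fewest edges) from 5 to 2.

4

Distance 0: 5.
Distance 1: 1, 4, 6.
Distance 2: 3, 7.
Distance 3: 9.
Distance 4: 2, 8 — contains 2.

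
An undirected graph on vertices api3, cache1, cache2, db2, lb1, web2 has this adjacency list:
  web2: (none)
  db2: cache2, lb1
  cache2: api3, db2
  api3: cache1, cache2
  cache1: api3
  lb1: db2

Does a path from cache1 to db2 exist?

Yes

Explore from cache1.
Distance 1: reach api3.
Distance 2: reach cache2.
Distance 3: reach db2.
Found db2.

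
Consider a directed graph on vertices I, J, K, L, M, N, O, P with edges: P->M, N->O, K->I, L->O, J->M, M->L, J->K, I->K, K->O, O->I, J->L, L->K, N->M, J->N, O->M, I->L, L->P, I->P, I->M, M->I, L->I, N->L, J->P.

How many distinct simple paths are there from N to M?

N→L→I→K→O→M
N→L→I→M
N→L→I→P→M
N→L→K→I→M
N→L→K→I→P→M
N→L→K→O→I→M
N→L→K→O→I→P→M
N→L→K→O→M
... and 9 more.

17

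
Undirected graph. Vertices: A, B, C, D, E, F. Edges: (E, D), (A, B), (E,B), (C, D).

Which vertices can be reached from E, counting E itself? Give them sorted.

Start at E.
Its neighbours: B, D.
Then their neighbours: A, C.
Nothing further is reachable.

A, B, C, D, E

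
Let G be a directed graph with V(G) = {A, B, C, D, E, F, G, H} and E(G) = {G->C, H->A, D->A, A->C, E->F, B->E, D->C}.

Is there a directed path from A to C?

Explore from A.
Distance 1: reach C.
Found C.

Yes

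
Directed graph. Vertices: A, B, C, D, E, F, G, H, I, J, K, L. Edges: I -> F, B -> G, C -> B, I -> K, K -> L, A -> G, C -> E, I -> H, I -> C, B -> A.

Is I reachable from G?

No

G has no outgoing edges, so nothing is reachable from it.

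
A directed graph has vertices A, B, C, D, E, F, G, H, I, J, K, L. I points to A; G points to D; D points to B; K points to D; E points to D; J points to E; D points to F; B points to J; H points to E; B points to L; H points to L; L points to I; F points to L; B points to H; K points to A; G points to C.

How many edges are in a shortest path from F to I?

Distance 0: F.
Distance 1: L.
Distance 2: I — contains I.

2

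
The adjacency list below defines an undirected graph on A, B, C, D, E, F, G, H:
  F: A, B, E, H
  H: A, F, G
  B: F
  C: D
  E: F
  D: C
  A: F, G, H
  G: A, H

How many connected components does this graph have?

From A: component {A, B, E, F, G, H}.
From C: component {C, D}.
That's 2 components.

2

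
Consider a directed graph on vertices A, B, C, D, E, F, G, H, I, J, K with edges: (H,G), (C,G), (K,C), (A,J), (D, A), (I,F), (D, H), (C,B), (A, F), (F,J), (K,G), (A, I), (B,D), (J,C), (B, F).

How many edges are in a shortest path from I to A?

Distance 0: I.
Distance 1: F.
Distance 2: J.
Distance 3: C.
Distance 4: B, G.
Distance 5: D.
Distance 6: A, H — contains A.

6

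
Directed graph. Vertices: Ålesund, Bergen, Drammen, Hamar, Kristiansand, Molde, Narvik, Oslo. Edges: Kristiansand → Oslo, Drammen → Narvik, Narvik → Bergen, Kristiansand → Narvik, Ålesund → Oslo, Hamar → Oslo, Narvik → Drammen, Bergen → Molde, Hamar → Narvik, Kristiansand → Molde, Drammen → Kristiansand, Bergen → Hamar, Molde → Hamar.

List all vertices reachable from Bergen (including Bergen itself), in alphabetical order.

Start at Bergen.
Its neighbours: Hamar, Molde.
Then their neighbours: Narvik, Oslo.
Then next layer: Drammen.
Then next layer: Kristiansand.
Nothing further is reachable.

Bergen, Drammen, Hamar, Kristiansand, Molde, Narvik, Oslo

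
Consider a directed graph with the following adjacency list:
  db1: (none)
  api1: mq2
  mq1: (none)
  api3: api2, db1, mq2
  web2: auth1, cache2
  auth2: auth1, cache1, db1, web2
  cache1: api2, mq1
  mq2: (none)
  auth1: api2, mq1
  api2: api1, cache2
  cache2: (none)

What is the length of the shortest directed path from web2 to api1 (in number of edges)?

Distance 0: web2.
Distance 1: auth1, cache2.
Distance 2: api2, mq1.
Distance 3: api1 — contains api1.

3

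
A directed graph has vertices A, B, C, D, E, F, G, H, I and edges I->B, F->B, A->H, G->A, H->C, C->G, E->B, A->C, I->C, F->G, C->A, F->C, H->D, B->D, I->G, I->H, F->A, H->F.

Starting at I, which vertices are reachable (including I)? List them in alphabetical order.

Start at I.
Its neighbours: B, C, G, H.
Then their neighbours: A, D, F.
Nothing further is reachable.

A, B, C, D, F, G, H, I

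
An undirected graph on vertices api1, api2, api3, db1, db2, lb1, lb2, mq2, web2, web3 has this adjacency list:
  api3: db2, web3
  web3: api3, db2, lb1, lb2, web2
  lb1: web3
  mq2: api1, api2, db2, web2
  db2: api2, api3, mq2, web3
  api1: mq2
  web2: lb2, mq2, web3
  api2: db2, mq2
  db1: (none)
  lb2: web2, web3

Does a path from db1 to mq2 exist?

No

db1 has no edges, so nothing is reachable from it.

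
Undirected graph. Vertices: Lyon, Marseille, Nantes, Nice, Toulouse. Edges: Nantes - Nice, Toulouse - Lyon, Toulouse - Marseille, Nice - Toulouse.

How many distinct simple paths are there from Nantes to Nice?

Nantes–Nice

1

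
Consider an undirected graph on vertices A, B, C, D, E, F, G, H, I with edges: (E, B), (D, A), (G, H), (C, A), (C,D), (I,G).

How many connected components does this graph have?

From A: component {A, C, D}.
From B: component {B, E}.
From F: component {F}.
From G: component {G, H, I}.
That's 4 components.

4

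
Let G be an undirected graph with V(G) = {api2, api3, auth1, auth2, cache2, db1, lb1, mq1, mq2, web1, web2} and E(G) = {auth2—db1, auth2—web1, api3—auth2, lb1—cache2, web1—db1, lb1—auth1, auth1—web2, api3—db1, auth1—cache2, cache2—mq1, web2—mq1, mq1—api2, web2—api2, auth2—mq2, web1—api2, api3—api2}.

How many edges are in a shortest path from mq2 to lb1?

Distance 0: mq2.
Distance 1: auth2.
Distance 2: api3, db1, web1.
Distance 3: api2.
Distance 4: mq1, web2.
Distance 5: auth1, cache2.
Distance 6: lb1 — contains lb1.

6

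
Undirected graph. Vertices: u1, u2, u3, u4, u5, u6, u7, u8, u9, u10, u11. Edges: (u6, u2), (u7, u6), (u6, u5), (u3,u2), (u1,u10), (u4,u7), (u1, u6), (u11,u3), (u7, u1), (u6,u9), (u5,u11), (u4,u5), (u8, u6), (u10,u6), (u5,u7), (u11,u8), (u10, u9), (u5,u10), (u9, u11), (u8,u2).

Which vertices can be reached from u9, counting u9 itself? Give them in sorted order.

Start at u9.
Its neighbours: u6, u10, u11.
Then their neighbours: u1, u2, u3, u5, u7, u8.
Then next layer: u4.
Every vertex is now reached.

u1, u2, u3, u4, u5, u6, u7, u8, u9, u10, u11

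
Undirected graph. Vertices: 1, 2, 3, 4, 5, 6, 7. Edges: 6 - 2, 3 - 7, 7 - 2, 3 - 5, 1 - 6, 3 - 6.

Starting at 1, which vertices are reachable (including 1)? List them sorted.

1, 2, 3, 5, 6, 7

Start at 1.
Its neighbours: 6.
Then their neighbours: 2, 3.
Then next layer: 5, 7.
Nothing further is reachable.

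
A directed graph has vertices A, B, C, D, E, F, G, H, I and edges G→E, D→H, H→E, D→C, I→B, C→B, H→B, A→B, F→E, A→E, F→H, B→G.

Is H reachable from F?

Yes

Explore from F.
Distance 1: reach E, H.
Found H.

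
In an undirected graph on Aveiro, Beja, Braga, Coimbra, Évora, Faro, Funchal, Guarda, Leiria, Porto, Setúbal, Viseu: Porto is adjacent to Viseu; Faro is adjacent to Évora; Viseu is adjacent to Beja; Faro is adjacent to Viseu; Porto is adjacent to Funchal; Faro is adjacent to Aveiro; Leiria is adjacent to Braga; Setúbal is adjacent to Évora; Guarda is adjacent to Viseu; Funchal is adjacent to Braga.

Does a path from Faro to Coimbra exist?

No

Explore from Faro.
Distance 1: reach Aveiro, Évora, Viseu.
Distance 2: reach Beja, Guarda, Porto, Setúbal.
Distance 3: reach Funchal.
Distance 4: reach Braga.
Distance 5: reach Leiria.
The search is exhausted without reaching Coimbra; it lies in a different component.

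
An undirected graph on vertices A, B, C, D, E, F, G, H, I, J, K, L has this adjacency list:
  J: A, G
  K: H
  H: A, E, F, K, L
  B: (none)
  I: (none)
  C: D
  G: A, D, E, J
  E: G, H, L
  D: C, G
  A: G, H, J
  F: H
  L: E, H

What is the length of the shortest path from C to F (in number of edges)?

Distance 0: C.
Distance 1: D.
Distance 2: G.
Distance 3: A, E, J.
Distance 4: H, L.
Distance 5: F, K — contains F.

5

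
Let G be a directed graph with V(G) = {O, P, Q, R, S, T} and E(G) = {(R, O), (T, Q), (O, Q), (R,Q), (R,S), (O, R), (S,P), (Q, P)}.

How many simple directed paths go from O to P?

3

O→Q→P
O→R→Q→P
O→R→S→P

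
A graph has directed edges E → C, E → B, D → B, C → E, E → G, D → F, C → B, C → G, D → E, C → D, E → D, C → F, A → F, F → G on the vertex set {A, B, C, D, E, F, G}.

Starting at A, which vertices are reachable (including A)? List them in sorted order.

Start at A.
Its neighbours: F.
Then their neighbours: G.
Nothing further is reachable.

A, F, G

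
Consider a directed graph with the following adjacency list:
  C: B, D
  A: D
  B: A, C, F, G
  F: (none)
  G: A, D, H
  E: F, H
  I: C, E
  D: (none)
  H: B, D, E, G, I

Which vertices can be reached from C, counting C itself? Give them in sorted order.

Start at C.
Its neighbours: B, D.
Then their neighbours: A, F, G.
Then next layer: H.
Then next layer: E, I.
Every vertex is now reached.

A, B, C, D, E, F, G, H, I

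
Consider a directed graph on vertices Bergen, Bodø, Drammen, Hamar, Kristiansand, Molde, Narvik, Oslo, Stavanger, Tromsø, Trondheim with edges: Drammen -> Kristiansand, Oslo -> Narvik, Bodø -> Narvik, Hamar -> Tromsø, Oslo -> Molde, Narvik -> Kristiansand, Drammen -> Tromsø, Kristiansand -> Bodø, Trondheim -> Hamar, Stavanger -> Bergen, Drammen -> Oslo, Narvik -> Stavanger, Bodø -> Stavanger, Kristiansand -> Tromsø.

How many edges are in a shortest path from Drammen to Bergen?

4

Distance 0: Drammen.
Distance 1: Kristiansand, Oslo, Tromsø.
Distance 2: Bodø, Molde, Narvik.
Distance 3: Stavanger.
Distance 4: Bergen — contains Bergen.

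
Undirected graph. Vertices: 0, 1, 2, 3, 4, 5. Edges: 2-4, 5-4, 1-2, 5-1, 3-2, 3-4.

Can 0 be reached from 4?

Explore from 4.
Distance 1: reach 2, 3, 5.
Distance 2: reach 1.
The search is exhausted without reaching 0; it lies in a different component.

No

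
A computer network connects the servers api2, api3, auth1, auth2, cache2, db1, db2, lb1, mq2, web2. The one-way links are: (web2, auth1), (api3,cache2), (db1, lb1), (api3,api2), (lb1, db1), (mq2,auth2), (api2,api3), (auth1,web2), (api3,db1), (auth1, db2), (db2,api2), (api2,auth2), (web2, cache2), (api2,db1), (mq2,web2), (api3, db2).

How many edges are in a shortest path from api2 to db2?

2

Distance 0: api2.
Distance 1: api3, auth2, db1.
Distance 2: cache2, db2, lb1 — contains db2.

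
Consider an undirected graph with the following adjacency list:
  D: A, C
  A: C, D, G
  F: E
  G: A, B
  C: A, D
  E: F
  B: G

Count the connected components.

2

From A: component {A, B, C, D, G}.
From E: component {E, F}.
That's 2 components.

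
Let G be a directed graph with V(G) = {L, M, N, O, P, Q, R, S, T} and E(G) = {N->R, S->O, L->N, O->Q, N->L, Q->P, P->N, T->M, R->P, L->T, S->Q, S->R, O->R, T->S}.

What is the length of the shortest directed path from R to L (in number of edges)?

3

Distance 0: R.
Distance 1: P.
Distance 2: N.
Distance 3: L — contains L.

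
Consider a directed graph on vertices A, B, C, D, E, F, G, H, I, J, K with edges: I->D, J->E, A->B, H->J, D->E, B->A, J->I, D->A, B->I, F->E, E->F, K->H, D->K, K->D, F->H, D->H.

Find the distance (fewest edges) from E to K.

Distance 0: E.
Distance 1: F.
Distance 2: H.
Distance 3: J.
Distance 4: I.
Distance 5: D.
Distance 6: A, K — contains K.

6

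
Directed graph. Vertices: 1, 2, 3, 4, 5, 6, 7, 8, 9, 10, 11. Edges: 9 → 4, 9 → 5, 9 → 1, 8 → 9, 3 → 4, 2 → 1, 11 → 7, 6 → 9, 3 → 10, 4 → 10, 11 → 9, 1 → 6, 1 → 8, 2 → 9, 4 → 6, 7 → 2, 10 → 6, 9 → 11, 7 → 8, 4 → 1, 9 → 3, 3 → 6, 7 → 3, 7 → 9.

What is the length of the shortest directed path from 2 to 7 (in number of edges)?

Distance 0: 2.
Distance 1: 1, 9.
Distance 2: 3, 4, 5, 6, 8, 11.
Distance 3: 7, 10 — contains 7.

3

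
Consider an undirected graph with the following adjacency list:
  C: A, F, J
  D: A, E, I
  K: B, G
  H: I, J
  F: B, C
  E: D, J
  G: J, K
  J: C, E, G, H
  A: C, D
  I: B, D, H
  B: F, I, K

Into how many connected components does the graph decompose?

From A: component {A, B, C, D, E, F, G, H, I, J, K}.
That's 1 component.

1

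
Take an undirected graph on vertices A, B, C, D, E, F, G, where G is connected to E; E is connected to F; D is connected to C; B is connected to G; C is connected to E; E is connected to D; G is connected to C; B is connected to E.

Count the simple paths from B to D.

B–E–C–D
B–E–D
B–E–G–C–D
B–G–C–D
B–G–C–E–D
B–G–E–C–D
B–G–E–D

7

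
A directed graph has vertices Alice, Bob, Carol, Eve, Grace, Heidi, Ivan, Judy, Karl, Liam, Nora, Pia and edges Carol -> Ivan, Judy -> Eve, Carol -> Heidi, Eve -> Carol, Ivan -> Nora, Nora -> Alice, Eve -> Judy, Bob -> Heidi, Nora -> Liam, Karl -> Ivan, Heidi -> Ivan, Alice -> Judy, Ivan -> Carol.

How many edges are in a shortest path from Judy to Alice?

5

Distance 0: Judy.
Distance 1: Eve.
Distance 2: Carol.
Distance 3: Heidi, Ivan.
Distance 4: Nora.
Distance 5: Alice, Liam — contains Alice.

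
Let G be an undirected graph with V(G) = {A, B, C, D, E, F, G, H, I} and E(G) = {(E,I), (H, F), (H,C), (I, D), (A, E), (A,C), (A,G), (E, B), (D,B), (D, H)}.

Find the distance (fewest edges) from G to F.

4

Distance 0: G.
Distance 1: A.
Distance 2: C, E.
Distance 3: B, H, I.
Distance 4: D, F — contains F.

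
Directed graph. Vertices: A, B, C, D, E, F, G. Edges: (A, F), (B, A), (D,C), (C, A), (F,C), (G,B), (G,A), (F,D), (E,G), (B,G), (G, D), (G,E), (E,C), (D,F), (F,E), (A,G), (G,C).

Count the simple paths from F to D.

4

F→C→A→G→D
F→D
F→E→C→A→G→D
F→E→G→D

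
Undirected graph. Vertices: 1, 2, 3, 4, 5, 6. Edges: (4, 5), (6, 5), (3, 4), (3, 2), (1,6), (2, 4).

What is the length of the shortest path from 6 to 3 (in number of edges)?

Distance 0: 6.
Distance 1: 1, 5.
Distance 2: 4.
Distance 3: 2, 3 — contains 3.

3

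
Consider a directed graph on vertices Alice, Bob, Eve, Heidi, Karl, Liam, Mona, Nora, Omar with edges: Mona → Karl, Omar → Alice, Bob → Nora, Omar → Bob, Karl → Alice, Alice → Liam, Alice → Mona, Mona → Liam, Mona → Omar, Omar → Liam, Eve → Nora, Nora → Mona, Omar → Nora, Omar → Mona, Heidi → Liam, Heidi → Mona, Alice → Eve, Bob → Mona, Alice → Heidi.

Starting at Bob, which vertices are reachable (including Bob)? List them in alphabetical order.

Start at Bob.
Its neighbours: Mona, Nora.
Then their neighbours: Karl, Liam, Omar.
Then next layer: Alice.
Then next layer: Eve, Heidi.
Every vertex is now reached.

Alice, Bob, Eve, Heidi, Karl, Liam, Mona, Nora, Omar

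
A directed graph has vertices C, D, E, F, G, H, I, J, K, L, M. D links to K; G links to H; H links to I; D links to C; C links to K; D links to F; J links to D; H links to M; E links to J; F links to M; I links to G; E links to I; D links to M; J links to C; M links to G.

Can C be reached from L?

L has no outgoing edges, so nothing is reachable from it.

No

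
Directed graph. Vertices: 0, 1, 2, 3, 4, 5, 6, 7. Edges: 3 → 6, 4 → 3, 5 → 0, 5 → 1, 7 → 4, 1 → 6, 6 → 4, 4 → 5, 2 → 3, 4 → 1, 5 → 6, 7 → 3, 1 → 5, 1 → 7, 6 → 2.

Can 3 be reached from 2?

Yes

Explore from 2.
Distance 1: reach 3.
Found 3.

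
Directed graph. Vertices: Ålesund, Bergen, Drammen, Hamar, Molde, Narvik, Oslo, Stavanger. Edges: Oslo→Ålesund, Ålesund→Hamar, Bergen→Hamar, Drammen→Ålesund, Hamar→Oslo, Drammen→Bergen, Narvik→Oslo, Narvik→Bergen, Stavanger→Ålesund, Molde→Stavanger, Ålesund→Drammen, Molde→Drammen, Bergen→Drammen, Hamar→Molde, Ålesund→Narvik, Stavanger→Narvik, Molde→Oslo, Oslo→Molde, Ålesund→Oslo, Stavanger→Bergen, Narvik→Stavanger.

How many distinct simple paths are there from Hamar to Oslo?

10

Hamar→Molde→Drammen→Ålesund→Narvik→Oslo
Hamar→Molde→Drammen→Ålesund→Oslo
Hamar→Molde→Oslo
Hamar→Molde→Stavanger→Ålesund→Narvik→Oslo
Hamar→Molde→Stavanger→Ålesund→Oslo
Hamar→Molde→Stavanger→Bergen→Drammen→Ålesund→Narvik→Oslo
Hamar→Molde→Stavanger→Bergen→Drammen→Ålesund→Oslo
Hamar→Molde→Stavanger→Narvik→Bergen→Drammen→Ålesund→Oslo
Hamar→Molde→Stavanger→Narvik→Oslo
Hamar→Oslo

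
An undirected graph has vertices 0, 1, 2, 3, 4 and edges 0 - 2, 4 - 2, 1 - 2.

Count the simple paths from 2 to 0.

1

2–0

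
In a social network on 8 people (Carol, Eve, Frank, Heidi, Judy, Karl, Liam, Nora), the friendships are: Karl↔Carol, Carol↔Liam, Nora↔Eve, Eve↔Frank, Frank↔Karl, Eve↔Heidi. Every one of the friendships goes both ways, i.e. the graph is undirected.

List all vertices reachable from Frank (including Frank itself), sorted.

Start at Frank.
Its neighbours: Eve, Karl.
Then their neighbours: Carol, Heidi, Nora.
Then next layer: Liam.
Nothing further is reachable.

Carol, Eve, Frank, Heidi, Karl, Liam, Nora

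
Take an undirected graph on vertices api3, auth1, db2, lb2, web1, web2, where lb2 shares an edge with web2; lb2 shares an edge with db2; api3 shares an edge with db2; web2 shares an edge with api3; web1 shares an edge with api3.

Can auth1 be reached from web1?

No

Explore from web1.
Distance 1: reach api3.
Distance 2: reach db2, web2.
Distance 3: reach lb2.
The search is exhausted without reaching auth1; it lies in a different component.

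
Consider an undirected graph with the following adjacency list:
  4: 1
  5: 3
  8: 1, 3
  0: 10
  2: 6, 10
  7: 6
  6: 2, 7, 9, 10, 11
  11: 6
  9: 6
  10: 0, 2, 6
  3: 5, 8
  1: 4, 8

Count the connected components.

From 0: component {0, 2, 6, 7, 9, 10, 11}.
From 1: component {1, 3, 4, 5, 8}.
That's 2 components.

2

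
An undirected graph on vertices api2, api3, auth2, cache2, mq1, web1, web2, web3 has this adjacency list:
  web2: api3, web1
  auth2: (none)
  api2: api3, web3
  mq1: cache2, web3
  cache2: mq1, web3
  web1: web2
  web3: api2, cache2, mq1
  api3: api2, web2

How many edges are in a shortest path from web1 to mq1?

Distance 0: web1.
Distance 1: web2.
Distance 2: api3.
Distance 3: api2.
Distance 4: web3.
Distance 5: cache2, mq1 — contains mq1.

5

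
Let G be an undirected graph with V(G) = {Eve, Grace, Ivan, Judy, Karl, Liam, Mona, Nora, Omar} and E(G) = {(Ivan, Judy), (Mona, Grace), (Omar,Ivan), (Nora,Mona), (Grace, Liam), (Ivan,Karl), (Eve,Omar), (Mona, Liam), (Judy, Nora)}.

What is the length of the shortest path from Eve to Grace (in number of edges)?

6

Distance 0: Eve.
Distance 1: Omar.
Distance 2: Ivan.
Distance 3: Judy, Karl.
Distance 4: Nora.
Distance 5: Mona.
Distance 6: Grace, Liam — contains Grace.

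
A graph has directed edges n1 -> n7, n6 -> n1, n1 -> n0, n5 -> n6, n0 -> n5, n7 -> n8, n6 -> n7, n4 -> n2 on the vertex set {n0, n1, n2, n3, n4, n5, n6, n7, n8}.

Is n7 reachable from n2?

n2 has no outgoing edges, so nothing is reachable from it.

No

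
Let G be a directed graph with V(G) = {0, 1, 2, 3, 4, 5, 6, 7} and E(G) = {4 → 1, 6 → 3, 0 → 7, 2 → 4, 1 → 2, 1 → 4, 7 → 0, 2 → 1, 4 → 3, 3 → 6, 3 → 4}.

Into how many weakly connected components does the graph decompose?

From 0: component {0, 7}.
From 1: component {1, 2, 3, 4, 6}.
From 5: component {5}.
That's 3 components.

3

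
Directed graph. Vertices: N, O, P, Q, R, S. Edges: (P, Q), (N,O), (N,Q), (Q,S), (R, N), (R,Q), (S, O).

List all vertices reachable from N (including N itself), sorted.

Start at N.
Its neighbours: O, Q.
Then their neighbours: S.
Nothing further is reachable.

N, O, Q, S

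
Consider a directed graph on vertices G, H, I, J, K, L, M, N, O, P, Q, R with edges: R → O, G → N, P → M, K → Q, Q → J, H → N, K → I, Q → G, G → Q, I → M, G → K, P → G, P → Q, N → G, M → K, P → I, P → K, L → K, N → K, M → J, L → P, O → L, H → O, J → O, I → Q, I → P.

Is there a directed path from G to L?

Yes

Explore from G.
Distance 1: reach K, N, Q.
Distance 2: reach I, J.
Distance 3: reach M, O, P.
Distance 4: reach L.
Found L.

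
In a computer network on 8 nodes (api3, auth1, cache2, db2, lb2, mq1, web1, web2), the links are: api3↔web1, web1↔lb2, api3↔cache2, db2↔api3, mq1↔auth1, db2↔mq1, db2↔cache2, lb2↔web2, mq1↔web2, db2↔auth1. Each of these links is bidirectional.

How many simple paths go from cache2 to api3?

cache2–api3
cache2–db2–api3
cache2–db2–auth1–mq1–web2–lb2–web1–api3
cache2–db2–mq1–web2–lb2–web1–api3

4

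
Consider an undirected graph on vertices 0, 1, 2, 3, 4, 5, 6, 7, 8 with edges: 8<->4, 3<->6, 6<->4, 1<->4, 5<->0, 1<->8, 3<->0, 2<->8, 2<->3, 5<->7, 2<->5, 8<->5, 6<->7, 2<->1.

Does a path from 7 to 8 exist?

Yes

Explore from 7.
Distance 1: reach 5, 6.
Distance 2: reach 0, 2, 3, 4, 8.
Found 8.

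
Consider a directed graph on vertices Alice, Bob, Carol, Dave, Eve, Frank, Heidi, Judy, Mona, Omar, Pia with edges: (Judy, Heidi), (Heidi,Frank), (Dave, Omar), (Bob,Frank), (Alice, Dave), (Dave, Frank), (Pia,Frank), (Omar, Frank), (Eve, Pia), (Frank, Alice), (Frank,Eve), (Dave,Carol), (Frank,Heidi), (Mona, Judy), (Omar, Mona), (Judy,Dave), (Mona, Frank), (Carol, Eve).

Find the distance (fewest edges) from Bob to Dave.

Distance 0: Bob.
Distance 1: Frank.
Distance 2: Alice, Eve, Heidi.
Distance 3: Dave, Pia — contains Dave.

3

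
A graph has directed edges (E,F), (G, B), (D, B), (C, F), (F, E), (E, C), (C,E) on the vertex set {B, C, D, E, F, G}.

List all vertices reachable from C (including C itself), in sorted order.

Start at C.
Its neighbours: E, F.
Nothing further is reachable.

C, E, F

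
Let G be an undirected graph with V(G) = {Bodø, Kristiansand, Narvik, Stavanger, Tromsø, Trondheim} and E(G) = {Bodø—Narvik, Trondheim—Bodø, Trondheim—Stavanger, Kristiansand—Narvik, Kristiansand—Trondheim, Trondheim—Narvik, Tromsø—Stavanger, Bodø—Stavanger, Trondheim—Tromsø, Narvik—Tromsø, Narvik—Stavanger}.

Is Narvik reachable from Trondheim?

Yes

Explore from Trondheim.
Distance 1: reach Bodø, Kristiansand, Narvik, Stavanger, Tromsø.
Found Narvik.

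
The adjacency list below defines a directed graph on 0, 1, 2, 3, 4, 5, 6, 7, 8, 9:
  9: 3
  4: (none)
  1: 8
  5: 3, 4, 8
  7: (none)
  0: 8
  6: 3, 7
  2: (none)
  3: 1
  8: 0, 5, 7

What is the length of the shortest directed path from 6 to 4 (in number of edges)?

Distance 0: 6.
Distance 1: 3, 7.
Distance 2: 1.
Distance 3: 8.
Distance 4: 0, 5.
Distance 5: 4 — contains 4.

5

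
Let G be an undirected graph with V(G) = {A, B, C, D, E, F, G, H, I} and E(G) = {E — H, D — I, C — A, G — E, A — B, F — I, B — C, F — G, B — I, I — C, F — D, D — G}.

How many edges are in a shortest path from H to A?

Distance 0: H.
Distance 1: E.
Distance 2: G.
Distance 3: D, F.
Distance 4: I.
Distance 5: B, C.
Distance 6: A — contains A.

6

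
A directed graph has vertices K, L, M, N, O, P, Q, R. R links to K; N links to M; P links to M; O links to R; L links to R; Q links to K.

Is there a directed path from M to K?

No

M has no outgoing edges, so nothing is reachable from it.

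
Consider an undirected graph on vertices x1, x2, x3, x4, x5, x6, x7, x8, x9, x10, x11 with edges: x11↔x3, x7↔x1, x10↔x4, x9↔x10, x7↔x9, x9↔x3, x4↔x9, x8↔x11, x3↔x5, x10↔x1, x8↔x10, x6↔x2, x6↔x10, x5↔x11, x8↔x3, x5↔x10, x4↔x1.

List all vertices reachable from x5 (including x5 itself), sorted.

Start at x5.
Its neighbours: x3, x10, x11.
Then their neighbours: x1, x4, x6, x8, x9.
Then next layer: x2, x7.
Every vertex is now reached.

x1, x2, x3, x4, x5, x6, x7, x8, x9, x10, x11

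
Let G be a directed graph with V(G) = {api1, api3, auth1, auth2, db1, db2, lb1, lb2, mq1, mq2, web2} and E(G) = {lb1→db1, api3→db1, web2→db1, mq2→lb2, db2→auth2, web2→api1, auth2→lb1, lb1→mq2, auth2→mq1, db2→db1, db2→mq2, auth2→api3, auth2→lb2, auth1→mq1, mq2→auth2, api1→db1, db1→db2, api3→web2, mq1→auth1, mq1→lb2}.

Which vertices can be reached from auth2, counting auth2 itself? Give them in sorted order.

Start at auth2.
Its neighbours: api3, lb1, lb2, mq1.
Then their neighbours: auth1, db1, mq2, web2.
Then next layer: api1, db2.
Every vertex is now reached.

api1, api3, auth1, auth2, db1, db2, lb1, lb2, mq1, mq2, web2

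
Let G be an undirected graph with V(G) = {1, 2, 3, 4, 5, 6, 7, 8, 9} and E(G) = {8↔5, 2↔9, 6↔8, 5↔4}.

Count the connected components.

5

From 1: component {1}.
From 2: component {2, 9}.
From 3: component {3}.
From 4: component {4, 5, 6, 8}.
From 7: component {7}.
That's 5 components.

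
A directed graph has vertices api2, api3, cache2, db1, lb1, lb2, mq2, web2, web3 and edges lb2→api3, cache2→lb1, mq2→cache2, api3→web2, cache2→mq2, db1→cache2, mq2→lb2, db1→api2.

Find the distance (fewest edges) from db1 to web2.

Distance 0: db1.
Distance 1: api2, cache2.
Distance 2: lb1, mq2.
Distance 3: lb2.
Distance 4: api3.
Distance 5: web2 — contains web2.

5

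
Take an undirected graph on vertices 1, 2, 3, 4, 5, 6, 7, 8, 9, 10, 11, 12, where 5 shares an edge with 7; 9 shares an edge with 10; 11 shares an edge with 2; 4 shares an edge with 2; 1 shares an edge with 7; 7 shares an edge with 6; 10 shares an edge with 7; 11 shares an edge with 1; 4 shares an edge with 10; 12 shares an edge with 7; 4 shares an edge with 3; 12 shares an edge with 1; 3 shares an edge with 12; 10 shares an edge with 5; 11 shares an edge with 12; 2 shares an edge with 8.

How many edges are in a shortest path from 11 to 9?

Distance 0: 11.
Distance 1: 1, 2, 12.
Distance 2: 3, 4, 7, 8.
Distance 3: 5, 6, 10.
Distance 4: 9 — contains 9.

4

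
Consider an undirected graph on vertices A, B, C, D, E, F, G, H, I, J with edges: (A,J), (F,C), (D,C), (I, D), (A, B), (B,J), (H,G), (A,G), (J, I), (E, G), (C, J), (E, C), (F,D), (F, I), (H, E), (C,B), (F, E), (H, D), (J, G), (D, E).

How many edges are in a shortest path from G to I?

Distance 0: G.
Distance 1: A, E, H, J.
Distance 2: B, C, D, F, I — contains I.

2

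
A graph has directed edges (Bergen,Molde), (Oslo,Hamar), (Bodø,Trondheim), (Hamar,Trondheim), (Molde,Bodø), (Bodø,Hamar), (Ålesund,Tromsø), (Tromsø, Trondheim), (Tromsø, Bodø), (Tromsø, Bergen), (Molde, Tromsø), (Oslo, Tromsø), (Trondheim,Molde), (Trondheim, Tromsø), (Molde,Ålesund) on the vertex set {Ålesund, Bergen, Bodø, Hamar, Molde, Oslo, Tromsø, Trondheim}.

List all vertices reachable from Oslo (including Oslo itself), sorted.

Start at Oslo.
Its neighbours: Hamar, Tromsø.
Then their neighbours: Bergen, Bodø, Trondheim.
Then next layer: Molde.
Then next layer: Ålesund.
Every vertex is now reached.

Ålesund, Bergen, Bodø, Hamar, Molde, Oslo, Tromsø, Trondheim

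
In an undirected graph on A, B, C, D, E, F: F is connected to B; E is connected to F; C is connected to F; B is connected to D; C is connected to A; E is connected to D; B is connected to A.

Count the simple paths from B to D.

3

B–A–C–F–E–D
B–D
B–F–E–D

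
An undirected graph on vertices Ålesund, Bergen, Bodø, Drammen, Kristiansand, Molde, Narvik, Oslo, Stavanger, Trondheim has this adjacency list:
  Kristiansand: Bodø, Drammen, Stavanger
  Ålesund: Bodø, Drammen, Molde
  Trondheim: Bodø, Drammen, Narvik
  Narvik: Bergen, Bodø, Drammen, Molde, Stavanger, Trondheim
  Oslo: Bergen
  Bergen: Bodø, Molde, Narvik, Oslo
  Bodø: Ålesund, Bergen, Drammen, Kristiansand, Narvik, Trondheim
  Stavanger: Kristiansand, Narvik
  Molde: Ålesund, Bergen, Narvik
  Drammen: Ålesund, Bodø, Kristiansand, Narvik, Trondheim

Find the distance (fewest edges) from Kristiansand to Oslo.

Distance 0: Kristiansand.
Distance 1: Bodø, Drammen, Stavanger.
Distance 2: Ålesund, Bergen, Narvik, Trondheim.
Distance 3: Molde, Oslo — contains Oslo.

3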